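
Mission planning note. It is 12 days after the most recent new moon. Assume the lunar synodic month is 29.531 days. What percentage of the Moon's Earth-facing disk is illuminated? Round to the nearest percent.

92%

Phase angle: θ = 360°·(12 d)/(29.531 d) = 146.3°.
cos 146.3° = (-0.832), so f = (1 − (-0.832))/2 = 0.916, so 92%.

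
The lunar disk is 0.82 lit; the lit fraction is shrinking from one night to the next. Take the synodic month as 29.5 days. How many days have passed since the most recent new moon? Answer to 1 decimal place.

Invert f = (1 − cos θ)/2 to get cos θ = 1 − 2(0.82) = -0.640, hence θ₀ = arccos -0.640 = 129.8°.
Waning ⇒ past full, so θ = 360° − 129.8° = 230.2°.
That fraction of the synodic month is 230.2/360 × 29.5 d ≈ 18.86 d.

18.9 days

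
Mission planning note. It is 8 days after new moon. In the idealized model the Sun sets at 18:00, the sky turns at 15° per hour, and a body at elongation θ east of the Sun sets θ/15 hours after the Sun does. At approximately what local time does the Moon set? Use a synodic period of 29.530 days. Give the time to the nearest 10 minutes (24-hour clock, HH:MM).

00:30

Elongation θ = 360° × 8/29.530 ≈ 97.5°.
Delay after the Sun = 97.5° / (15°/h) ≈ 6.50 h.
18:00 + 6.502 h ≈ 00:30 → 00:30 to the nearest ten minutes.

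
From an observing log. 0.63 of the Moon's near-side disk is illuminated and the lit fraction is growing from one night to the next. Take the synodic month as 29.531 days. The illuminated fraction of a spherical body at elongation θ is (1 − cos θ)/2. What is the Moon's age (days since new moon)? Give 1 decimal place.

Invert f = (1 − cos θ)/2 to get cos θ = 1 − 2(0.63) = -0.260, hence θ₀ = arccos -0.260 = 105.1°.
The Moon is waxing (0°–180°), so θ = 105.1° directly.
At 360°/29.531 d per day, 105.1° corresponds to 8.62 days.

8.6 days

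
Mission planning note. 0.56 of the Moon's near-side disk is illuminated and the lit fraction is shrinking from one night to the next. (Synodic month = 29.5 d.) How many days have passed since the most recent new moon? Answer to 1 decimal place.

From f = (1 − cos θ)/2: cos θ = 1 − 2×0.56 = -0.120; arccos → 96.9°.
A waning Moon lies in 180°–360°, so θ = 360° − 96.9° = 263.1°.
Age = 29.5 × 263.1°/360° ≈ 21.56 days.

21.6 days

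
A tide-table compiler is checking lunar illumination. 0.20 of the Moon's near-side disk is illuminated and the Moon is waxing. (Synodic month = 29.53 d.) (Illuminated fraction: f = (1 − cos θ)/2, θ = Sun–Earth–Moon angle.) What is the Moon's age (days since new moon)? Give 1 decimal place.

4.4 days

cos θ = 1 − 2f = 0.600, giving a principal value of 53.1°.
The Moon is waxing (0°–180°), so θ = 53.1° directly.
That fraction of the synodic month is 53.1/360 × 29.53 d ≈ 4.36 d.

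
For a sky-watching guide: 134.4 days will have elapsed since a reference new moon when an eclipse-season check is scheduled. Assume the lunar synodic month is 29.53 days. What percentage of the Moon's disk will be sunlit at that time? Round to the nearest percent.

97%

Reduce mod P: 134.4 − 4×29.53 = 16.28 d into the current lunation.
The Moon has covered 16.28/29.53 of its cycle, so θ ≈ 360° × 16.28/29.53 = 198.5°.
cos 198.5° = (-0.948), so f = (1 − (-0.948))/2 = 0.974, so 97%.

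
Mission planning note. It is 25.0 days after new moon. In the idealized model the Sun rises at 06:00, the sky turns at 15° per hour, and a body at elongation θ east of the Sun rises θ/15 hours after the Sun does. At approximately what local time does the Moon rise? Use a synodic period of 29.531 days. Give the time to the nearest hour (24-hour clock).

02:00

The Moon has covered 25.0/29.531 of its cycle, so θ ≈ 360° × 25.0/29.531 = 304.8°.
Delay after the Sun = 304.8° / (15°/h) ≈ 20.32 h.
06:00 + 20.32 h ≈ 02:19 → 02:00 to the nearest hour.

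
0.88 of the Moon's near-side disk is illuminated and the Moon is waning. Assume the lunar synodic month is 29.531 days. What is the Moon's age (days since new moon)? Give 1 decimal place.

Invert f = (1 − cos θ)/2 to get cos θ = 1 − 2(0.88) = -0.760, hence θ₀ = arccos -0.760 = 139.5°.
Waning ⇒ past full, so θ = 360° − 139.5° = 220.5°.
Age = 29.531 × 220.5°/360° ≈ 18.09 days.

18.1 days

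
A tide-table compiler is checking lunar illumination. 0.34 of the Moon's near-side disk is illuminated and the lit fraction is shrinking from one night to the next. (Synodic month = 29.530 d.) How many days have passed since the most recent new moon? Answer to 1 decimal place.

cos θ = 1 − 2f = 0.320, giving a principal value of 71.3°.
Waning ⇒ past full, so θ = 360° − 71.3° = 288.7°.
Age = 29.530 × 288.7°/360° ≈ 23.68 days.

23.7 days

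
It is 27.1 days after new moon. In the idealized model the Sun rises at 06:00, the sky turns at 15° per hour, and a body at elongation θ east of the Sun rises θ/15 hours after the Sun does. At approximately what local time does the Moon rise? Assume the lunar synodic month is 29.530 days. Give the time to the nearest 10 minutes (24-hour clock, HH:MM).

04:00

Phase angle: θ = 360°·(27.1 d)/(29.530 d) = 330.4°.
The Moon trails the Sun by θ/15 = 330.4/15 ≈ 22.03 hours.
06:00 + 22.025 h ≈ 04:02 → 04:00 to the nearest ten minutes.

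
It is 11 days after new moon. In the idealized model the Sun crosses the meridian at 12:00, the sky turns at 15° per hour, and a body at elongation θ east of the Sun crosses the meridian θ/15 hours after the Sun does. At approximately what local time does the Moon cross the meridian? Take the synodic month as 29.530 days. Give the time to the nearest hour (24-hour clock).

21:00

Phase angle: θ = 360°·(11 d)/(29.530 d) = 134.1°.
The Moon trails the Sun by θ/15 = 134.1/15 ≈ 8.94 hours.
12:00 + 8.94 h ≈ 20:56 → 21:00 to the nearest hour.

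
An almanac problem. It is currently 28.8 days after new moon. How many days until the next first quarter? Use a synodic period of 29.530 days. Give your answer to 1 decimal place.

8.1 days

First quarter occurs at elongation 90°, i.e. at age 29.530 × 90/360 = 7.383 d.
This lunation's first quarter (7.383 d) has passed, so add one period: 36.913 − 28.8 = 8.113 days.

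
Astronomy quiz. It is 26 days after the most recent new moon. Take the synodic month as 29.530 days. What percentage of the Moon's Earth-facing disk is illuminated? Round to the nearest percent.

Phase angle: θ = 360°·(26 d)/(29.530 d) = 317.0°.
Illuminated fraction = (1 − cos 317.0°)/2 = (1 − 0.731)/2 ≈ 0.135, so 13%.

13%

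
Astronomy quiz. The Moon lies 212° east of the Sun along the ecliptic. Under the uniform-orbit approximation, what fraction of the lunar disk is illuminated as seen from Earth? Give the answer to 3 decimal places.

f = (1 − cos 212°)/2 = (1 − (-0.848))/2 ≈ 0.924.

0.924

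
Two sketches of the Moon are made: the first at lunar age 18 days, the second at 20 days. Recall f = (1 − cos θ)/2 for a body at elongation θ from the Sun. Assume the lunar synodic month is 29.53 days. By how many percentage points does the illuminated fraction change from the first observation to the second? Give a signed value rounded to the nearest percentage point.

-17 pp

First observation: θ = 360°·18/29.53 = 219.4°, so f = 0.886.
Second observation: θ = 243.8°, f = 0.721.
Δf = 0.721 − 0.886 = -0.166, i.e. -17 pp.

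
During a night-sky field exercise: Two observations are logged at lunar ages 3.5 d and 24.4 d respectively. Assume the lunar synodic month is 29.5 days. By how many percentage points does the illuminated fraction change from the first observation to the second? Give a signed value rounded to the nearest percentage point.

+13 percentage points

First observation: θ = 360°·3.5/29.5 = 42.7°, so f = 0.133.
Second observation: θ = 297.8°, f = 0.267.
Δf = 0.267 − 0.133 = +0.134, i.e. +13 pp.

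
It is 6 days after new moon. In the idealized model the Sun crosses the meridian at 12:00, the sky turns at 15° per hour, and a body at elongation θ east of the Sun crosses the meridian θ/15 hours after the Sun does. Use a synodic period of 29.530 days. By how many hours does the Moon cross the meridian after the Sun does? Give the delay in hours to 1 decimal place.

Elongation θ = 360° × 6/29.530 ≈ 73.1°.
The Moon trails the Sun by θ/15 = 73.1/15 ≈ 4.88 hours.
So the Moon crosses the meridian 4.88 h after the Sun.

4.9 h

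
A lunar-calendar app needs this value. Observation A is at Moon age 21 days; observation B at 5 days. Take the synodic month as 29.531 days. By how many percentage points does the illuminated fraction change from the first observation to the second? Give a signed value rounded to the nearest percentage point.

-36 percentage points

θ₁ = 360° × 21/29.531 = 256.0°, f₁ = (1 − cos θ₁)/2 = 0.621.
θ₂ = 360° × 5/29.531 = 61.0°, f₂ = (1 − cos θ₂)/2 = 0.257.
Change = f₂ − f₁ = -0.364 → -36 percentage points.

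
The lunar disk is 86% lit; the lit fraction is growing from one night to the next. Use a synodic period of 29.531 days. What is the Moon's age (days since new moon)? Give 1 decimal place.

11.2 days

From f = (1 − cos θ)/2: cos θ = 1 − 2×0.86 = -0.720; arccos → 136.1°.
Before full moon the principal value applies: θ = 136.1°.
That fraction of the synodic month is 136.1/360 × 29.531 d ≈ 11.16 d.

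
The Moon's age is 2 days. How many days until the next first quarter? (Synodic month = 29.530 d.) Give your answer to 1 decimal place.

First quarter occurs at elongation 90°, i.e. at age 29.530 × 90/360 = 7.383 d.
That is 7.383 − 2 = 5.383 days ahead.

5.4 days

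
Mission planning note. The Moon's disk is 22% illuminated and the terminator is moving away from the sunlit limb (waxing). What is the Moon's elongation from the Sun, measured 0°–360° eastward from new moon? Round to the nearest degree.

Invert f = (1 − cos θ)/2 to get cos θ = 1 − 2(0.22) = 0.560, hence θ₀ = arccos 0.560 = 55.9°.
The Moon is waxing (0°–180°), so θ = 55.9° directly.

56°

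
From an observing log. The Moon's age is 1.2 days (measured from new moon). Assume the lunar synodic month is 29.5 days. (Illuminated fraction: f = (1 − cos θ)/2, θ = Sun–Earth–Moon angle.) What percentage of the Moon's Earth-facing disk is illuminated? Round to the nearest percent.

2%

Phase angle: θ = 360°·(1.2 d)/(29.5 d) = 14.6°.
cos 14.6° = 0.968, so f = (1 − 0.968)/2 = 0.016, so 2%.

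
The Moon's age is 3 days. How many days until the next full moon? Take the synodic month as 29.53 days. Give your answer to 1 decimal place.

11.8 days

Full moon occurs at elongation 180°, i.e. at age 29.53 × 180/360 = 14.765 d.
That is 14.765 − 3 = 11.765 days ahead.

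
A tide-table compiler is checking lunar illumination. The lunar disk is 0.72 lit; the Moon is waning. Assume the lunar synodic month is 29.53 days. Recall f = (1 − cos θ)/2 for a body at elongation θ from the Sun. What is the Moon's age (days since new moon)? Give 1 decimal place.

20.0 days

cos θ = 1 − 2f = -0.440, giving a principal value of 116.1°.
Since the Moon is past full (waning), take the reflex angle: θ = 360° − 116.1° = 243.9°.
That fraction of the synodic month is 243.9/360 × 29.53 d ≈ 20.01 d.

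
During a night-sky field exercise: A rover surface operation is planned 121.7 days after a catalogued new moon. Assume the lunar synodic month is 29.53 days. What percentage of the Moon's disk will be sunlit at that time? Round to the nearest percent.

14%

121.7/29.53 = 4.121 lunations, so 4 complete cycles and 3.58 d into the next.
Elongation θ = 360° × 3.58/29.53 ≈ 43.6°.
cos 43.6° = 0.724, so f = (1 − 0.724)/2 = 0.138, so 14%.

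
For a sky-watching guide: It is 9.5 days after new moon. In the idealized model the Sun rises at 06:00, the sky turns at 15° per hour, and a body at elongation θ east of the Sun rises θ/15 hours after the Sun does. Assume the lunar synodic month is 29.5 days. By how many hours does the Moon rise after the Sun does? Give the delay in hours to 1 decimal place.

The Moon has covered 9.5/29.5 of its cycle, so θ ≈ 360° × 9.5/29.5 = 115.9°.
The Moon trails the Sun by θ/15 = 115.9/15 ≈ 7.73 hours.
So the Moon rises 7.73 h after the Sun.

7.7 h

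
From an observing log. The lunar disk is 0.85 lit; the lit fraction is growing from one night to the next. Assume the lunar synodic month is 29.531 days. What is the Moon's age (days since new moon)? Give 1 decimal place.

Invert f = (1 − cos θ)/2 to get cos θ = 1 − 2(0.85) = -0.700, hence θ₀ = arccos -0.700 = 134.4°.
The Moon is waxing (0°–180°), so θ = 134.4° directly.
At 360°/29.531 d per day, 134.4° corresponds to 11.03 days.

11.0 days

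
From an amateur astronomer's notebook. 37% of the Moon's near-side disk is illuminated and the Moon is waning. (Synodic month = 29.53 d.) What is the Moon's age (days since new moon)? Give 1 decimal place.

From f = (1 − cos θ)/2: cos θ = 1 − 2×0.37 = 0.260; arccos → 74.9°.
A waning Moon lies in 180°–360°, so θ = 360° − 74.9° = 285.1°.
That fraction of the synodic month is 285.1/360 × 29.53 d ≈ 23.38 d.

23.4 days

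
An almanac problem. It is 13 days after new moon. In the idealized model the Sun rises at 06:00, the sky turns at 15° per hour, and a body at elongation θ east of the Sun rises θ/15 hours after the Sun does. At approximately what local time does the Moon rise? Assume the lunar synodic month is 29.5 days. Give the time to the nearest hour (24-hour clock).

17:00

Phase angle: θ = 360°·(13 d)/(29.5 d) = 158.6°.
At 15° of sky rotation per hour, 158.6° corresponds to a 10.58 h lag.
06:00 + 10.58 h ≈ 16:35 → 17:00 to the nearest hour.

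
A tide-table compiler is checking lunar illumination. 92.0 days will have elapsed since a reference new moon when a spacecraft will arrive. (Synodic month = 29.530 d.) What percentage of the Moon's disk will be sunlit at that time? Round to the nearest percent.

13%

92.0 d spans 3 complete synodic months (3 × 29.530 = 88.59 d) plus 3.41 d.
Phase angle: θ = 360°·(3.41 d)/(29.530 d) = 41.6°.
cos 41.6° = 0.748, so f = (1 − 0.748)/2 = 0.126, so 13%.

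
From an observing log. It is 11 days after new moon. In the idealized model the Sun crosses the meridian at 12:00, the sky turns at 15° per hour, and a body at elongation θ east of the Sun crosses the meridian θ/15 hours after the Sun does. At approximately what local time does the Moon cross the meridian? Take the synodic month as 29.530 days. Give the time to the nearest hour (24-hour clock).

Elongation θ = 360° × 11/29.530 ≈ 134.1°.
At 15° of sky rotation per hour, 134.1° corresponds to a 8.94 h lag.
12:00 + 8.94 h ≈ 20:56 → 21:00 to the nearest hour.

21:00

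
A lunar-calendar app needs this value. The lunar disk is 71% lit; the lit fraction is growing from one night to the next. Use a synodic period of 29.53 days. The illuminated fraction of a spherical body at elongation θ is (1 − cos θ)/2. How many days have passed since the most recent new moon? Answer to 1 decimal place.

9.4 days

Invert f = (1 − cos θ)/2 to get cos θ = 1 − 2(0.71) = -0.420, hence θ₀ = arccos -0.420 = 114.8°.
The Moon is waxing (0°–180°), so θ = 114.8° directly.
That fraction of the synodic month is 114.8/360 × 29.53 d ≈ 9.42 d.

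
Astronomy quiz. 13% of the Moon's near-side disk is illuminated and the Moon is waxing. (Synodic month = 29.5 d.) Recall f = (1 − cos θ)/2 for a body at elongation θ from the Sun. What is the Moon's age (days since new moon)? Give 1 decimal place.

3.5 days

Invert f = (1 − cos θ)/2 to get cos θ = 1 − 2(0.13) = 0.740, hence θ₀ = arccos 0.740 = 42.3°.
Before full moon the principal value applies: θ = 42.3°.
At 360°/29.5 d per day, 42.3° corresponds to 3.46 days.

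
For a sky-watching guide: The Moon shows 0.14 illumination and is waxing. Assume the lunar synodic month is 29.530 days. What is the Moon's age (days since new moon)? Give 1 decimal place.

3.6 days

cos θ = 1 − 2f = 0.720, giving a principal value of 43.9°.
Waxing ⇒ before full, so θ = 43.9°.
At 360°/29.530 d per day, 43.9° corresponds to 3.60 days.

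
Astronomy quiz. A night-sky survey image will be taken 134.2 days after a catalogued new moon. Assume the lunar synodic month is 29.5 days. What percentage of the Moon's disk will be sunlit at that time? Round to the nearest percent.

98%

134.2 d spans 4 complete synodic months (4 × 29.5 = 118.00 d) plus 16.20 d.
Elongation θ = 360° × 16.20/29.5 ≈ 197.7°.
With cos θ = (-0.953), the lit fraction is (1 − (-0.953))/2 ≈ 0.976, so 98%.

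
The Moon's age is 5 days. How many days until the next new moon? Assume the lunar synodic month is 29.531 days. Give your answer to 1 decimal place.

24.5 days

The next new moon completes the synodic month: 29.531 − 5 = 24.531 days.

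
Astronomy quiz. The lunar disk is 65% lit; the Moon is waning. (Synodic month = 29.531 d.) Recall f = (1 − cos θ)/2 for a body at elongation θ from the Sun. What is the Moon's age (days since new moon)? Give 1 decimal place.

cos θ = 1 − 2f = -0.300, giving a principal value of 107.5°.
Waning ⇒ past full, so θ = 360° − 107.5° = 252.5°.
Age = 29.531 × 252.5°/360° ≈ 20.72 days.

20.7 days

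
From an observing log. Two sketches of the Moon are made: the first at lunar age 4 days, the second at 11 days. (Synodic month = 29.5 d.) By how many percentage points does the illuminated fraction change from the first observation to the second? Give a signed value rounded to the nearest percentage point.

+68 percentage points

First observation: θ = 360°·4/29.5 = 48.8°, so f = 0.171.
Second observation: θ = 134.2°, f = 0.849.
Δf = 0.849 − 0.171 = +0.678, i.e. +68 pp.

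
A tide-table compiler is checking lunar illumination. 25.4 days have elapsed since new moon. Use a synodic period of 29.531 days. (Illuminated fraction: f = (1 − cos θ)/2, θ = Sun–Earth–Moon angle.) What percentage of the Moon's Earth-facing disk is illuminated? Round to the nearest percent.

Phase angle: θ = 360°·(25.4 d)/(29.531 d) = 309.6°.
cos 309.6° = 0.638, so f = (1 − 0.638)/2 = 0.181, so 18%.

18%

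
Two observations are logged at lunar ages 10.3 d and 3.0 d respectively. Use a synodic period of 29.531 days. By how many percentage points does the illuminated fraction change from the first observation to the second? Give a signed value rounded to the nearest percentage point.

θ₁ = 360° × 10.3/29.531 = 125.6°, f₁ = (1 − cos θ₁)/2 = 0.791.
θ₂ = 360° × 3.0/29.531 = 36.6°, f₂ = (1 − cos θ₂)/2 = 0.098.
Change = f₂ − f₁ = -0.692 → -69 percentage points.

-69 pp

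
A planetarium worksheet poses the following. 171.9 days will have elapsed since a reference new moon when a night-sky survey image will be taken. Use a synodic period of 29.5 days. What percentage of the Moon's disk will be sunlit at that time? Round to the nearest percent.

Reduce mod P: 171.9 − 5×29.5 = 24.40 d into the current lunation.
Elongation θ = 360° × 24.40/29.5 ≈ 297.8°.
Illuminated fraction = (1 − cos 297.8°)/2 = (1 − 0.466)/2 ≈ 0.267, so 27%.

27%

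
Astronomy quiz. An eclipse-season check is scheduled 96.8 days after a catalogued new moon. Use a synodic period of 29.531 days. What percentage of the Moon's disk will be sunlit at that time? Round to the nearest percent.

59%

96.8/29.531 = 3.278 lunations, so 3 complete cycles and 8.21 d into the next.
The Moon has covered 8.21/29.531 of its cycle, so θ ≈ 360° × 8.21/29.531 = 100.0°.
With cos θ = (-0.174), the lit fraction is (1 − (-0.174))/2 ≈ 0.587, so 59%.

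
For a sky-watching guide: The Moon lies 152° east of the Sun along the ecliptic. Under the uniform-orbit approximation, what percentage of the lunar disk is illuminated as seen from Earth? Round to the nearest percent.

Half-versine of 152°: (1 − (-0.883))/2 = 0.941, i.e. 94%.

94%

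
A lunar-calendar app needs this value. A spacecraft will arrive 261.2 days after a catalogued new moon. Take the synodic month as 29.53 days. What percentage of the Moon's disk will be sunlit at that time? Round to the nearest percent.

22%

261.2/29.53 = 8.845 lunations, so 8 complete cycles and 24.96 d into the next.
Phase angle: θ = 360°·(24.96 d)/(29.53 d) = 304.3°.
cos 304.3° = 0.563, so f = (1 − 0.563)/2 = 0.218, so 22%.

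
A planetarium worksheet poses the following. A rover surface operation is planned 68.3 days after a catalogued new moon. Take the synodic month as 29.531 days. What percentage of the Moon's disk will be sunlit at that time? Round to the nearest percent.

69%

Reduce mod P: 68.3 − 2×29.531 = 9.24 d into the current lunation.
Elongation θ = 360° × 9.24/29.531 ≈ 112.6°.
Illuminated fraction = (1 − cos 112.6°)/2 = (1 − (-0.385))/2 ≈ 0.692, so 69%.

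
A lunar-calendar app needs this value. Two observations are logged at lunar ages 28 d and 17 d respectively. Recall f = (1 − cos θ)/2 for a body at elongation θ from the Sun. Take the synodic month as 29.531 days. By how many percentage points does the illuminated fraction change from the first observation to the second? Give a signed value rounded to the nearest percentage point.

First observation: θ = 360°·28/29.531 = 341.3°, so f = 0.026.
Second observation: θ = 207.2°, f = 0.945.
Δf = 0.945 − 0.026 = +0.918, i.e. +92 pp.

+92 pp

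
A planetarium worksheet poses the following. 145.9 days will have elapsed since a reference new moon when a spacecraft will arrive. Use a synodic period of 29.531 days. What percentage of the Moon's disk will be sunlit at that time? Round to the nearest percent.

Reduce mod P: 145.9 − 4×29.531 = 27.78 d into the current lunation.
Elongation θ = 360° × 27.78/29.531 ≈ 338.6°.
With cos θ = 0.931, the lit fraction is (1 − 0.931)/2 ≈ 0.034, so 3%.

3%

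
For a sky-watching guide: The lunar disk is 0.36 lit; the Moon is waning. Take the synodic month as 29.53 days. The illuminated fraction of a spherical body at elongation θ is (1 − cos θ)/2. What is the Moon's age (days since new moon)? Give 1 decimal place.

From f = (1 − cos θ)/2: cos θ = 1 − 2×0.36 = 0.280; arccos → 73.7°.
Waning ⇒ past full, so θ = 360° − 73.7° = 286.3°.
Age = 29.53 × 286.3°/360° ≈ 23.48 days.

23.5 days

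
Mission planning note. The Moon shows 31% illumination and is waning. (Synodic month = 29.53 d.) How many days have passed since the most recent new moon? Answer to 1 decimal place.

24.0 days

From f = (1 − cos θ)/2: cos θ = 1 − 2×0.31 = 0.380; arccos → 67.7°.
Waning ⇒ past full, so θ = 360° − 67.7° = 292.3°.
That fraction of the synodic month is 292.3/360 × 29.53 d ≈ 23.98 d.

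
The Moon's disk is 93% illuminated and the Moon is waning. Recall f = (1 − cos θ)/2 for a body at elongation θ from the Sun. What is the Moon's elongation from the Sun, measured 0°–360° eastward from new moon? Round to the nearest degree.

From f = (1 − cos θ)/2: cos θ = 1 − 2×0.93 = -0.860; arccos → 149.3°.
A waning Moon lies in 180°–360°, so θ = 360° − 149.3° = 210.7°.

211°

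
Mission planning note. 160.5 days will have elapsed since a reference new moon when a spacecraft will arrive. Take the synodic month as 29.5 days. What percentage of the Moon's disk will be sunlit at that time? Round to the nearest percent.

160.5/29.5 = 5.441 lunations, so 5 complete cycles and 13.00 d into the next.
Elongation θ = 360° × 13.00/29.5 ≈ 158.6°.
With cos θ = (-0.931), the lit fraction is (1 − (-0.931))/2 ≈ 0.966, so 97%.

97%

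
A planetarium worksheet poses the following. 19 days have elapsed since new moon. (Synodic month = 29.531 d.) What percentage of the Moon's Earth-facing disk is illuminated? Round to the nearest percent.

The Moon has covered 19/29.531 of its cycle, so θ ≈ 360° × 19/29.531 = 231.6°.
Illuminated fraction = (1 − cos 231.6°)/2 = (1 − (-0.621))/2 ≈ 0.810, so 81%.

81%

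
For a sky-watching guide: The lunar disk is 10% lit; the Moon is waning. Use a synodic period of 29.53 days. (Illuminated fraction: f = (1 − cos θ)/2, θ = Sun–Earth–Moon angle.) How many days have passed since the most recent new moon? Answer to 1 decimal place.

From f = (1 − cos θ)/2: cos θ = 1 − 2×0.10 = 0.800; arccos → 36.9°.
A waning Moon lies in 180°–360°, so θ = 360° − 36.9° = 323.1°.
That fraction of the synodic month is 323.1/360 × 29.53 d ≈ 26.51 d.

26.5 days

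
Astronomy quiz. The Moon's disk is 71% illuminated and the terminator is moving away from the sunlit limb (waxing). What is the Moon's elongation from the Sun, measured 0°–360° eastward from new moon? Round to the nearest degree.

cos θ = 1 − 2f = -0.420, giving a principal value of 114.8°.
The Moon is waxing (0°–180°), so θ = 114.8° directly.

115°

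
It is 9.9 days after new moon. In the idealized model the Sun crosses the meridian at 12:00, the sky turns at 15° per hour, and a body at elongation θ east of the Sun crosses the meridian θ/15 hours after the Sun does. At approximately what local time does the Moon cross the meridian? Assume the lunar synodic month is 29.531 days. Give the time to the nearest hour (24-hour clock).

Phase angle: θ = 360°·(9.9 d)/(29.531 d) = 120.7°.
The Moon trails the Sun by θ/15 = 120.7/15 ≈ 8.05 hours.
12:00 + 8.05 h ≈ 20:03 → 20:00 to the nearest hour.

20:00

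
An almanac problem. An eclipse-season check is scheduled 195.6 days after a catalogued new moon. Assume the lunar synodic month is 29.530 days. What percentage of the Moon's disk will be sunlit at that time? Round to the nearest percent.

86%

195.6/29.530 = 6.624 lunations, so 6 complete cycles and 18.42 d into the next.
Phase angle: θ = 360°·(18.42 d)/(29.530 d) = 224.6°.
With cos θ = (-0.713), the lit fraction is (1 − (-0.713))/2 ≈ 0.856, so 86%.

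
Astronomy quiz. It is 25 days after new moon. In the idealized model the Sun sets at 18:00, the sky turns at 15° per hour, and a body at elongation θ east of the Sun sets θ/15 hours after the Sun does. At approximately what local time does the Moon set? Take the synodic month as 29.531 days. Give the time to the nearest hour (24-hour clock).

Elongation θ = 360° × 25/29.531 ≈ 304.8°.
Delay after the Sun = 304.8° / (15°/h) ≈ 20.32 h.
18:00 + 20.32 h ≈ 14:19 → 14:00 to the nearest hour.

14:00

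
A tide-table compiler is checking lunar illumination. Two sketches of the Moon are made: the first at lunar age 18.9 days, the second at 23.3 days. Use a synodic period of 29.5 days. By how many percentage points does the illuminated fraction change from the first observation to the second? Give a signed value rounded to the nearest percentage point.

First observation: θ = 360°·18.9/29.5 = 230.6°, so f = 0.817.
Second observation: θ = 284.3°, f = 0.376.
Δf = 0.376 − 0.817 = -0.441, i.e. -44 pp.

-44 pp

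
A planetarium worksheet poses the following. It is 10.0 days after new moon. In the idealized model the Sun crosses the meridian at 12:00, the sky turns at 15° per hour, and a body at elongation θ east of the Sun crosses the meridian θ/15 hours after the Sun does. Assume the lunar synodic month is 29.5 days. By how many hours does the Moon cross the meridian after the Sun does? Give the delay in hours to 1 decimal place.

8.1 h

Phase angle: θ = 360°·(10.0 d)/(29.5 d) = 122.0°.
The Moon trails the Sun by θ/15 = 122.0/15 ≈ 8.14 hours.
So the Moon crosses the meridian 8.14 h after the Sun.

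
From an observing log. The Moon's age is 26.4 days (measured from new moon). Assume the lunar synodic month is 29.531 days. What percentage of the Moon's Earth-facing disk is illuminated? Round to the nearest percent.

The Moon has covered 26.4/29.531 of its cycle, so θ ≈ 360° × 26.4/29.531 = 321.8°.
With cos θ = 0.786, the lit fraction is (1 − 0.786)/2 ≈ 0.107, so 11%.

11%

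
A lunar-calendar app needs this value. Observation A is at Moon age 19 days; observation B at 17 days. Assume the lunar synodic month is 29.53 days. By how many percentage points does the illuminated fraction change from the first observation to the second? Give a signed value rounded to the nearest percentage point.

First observation: θ = 360°·19/29.53 = 231.6°, so f = 0.810.
Second observation: θ = 207.2°, f = 0.945.
Δf = 0.945 − 0.810 = +0.134, i.e. +13 pp.

+13 pp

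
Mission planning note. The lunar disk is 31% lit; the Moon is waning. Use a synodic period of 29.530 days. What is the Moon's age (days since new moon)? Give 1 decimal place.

24.0 days

Invert f = (1 − cos θ)/2 to get cos θ = 1 − 2(0.31) = 0.380, hence θ₀ = arccos 0.380 = 67.7°.
Since the Moon is past full (waning), take the reflex angle: θ = 360° − 67.7° = 292.3°.
Age = 29.530 × 292.3°/360° ≈ 23.98 days.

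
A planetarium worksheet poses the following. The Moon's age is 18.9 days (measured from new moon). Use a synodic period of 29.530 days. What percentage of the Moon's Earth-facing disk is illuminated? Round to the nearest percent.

82%

Phase angle: θ = 360°·(18.9 d)/(29.530 d) = 230.4°.
cos 230.4° = (-0.637), so f = (1 − (-0.637))/2 = 0.819, so 82%.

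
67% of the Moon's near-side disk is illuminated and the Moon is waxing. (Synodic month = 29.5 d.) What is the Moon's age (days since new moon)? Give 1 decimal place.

Invert f = (1 − cos θ)/2 to get cos θ = 1 − 2(0.67) = -0.340, hence θ₀ = arccos -0.340 = 109.9°.
The Moon is waxing (0°–180°), so θ = 109.9° directly.
That fraction of the synodic month is 109.9/360 × 29.5 d ≈ 9.00 d.

9.0 days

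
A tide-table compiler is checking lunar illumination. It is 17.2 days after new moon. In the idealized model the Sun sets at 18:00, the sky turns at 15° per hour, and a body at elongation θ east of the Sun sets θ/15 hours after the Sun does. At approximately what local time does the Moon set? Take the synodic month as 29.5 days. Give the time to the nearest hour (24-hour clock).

Elongation θ = 360° × 17.2/29.5 ≈ 209.9°.
The Moon trails the Sun by θ/15 = 209.9/15 ≈ 13.99 hours.
18:00 + 13.99 h ≈ 08:00 → 08:00 to the nearest hour.

08:00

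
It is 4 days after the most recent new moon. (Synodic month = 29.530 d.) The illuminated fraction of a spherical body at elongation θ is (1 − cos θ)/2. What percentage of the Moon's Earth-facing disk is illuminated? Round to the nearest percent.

17%

Phase angle: θ = 360°·(4 d)/(29.530 d) = 48.8°.
Illuminated fraction = (1 − cos 48.8°)/2 = (1 − 0.659)/2 ≈ 0.170, so 17%.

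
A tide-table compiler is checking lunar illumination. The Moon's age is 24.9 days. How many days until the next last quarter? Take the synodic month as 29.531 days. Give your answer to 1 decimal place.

Last quarter occurs at elongation 270°, i.e. at age 29.531 × 270/360 = 22.148 d.
This lunation's last quarter (22.148 d) has passed, so add one period: 51.679 − 24.9 = 26.779 days.

26.8 days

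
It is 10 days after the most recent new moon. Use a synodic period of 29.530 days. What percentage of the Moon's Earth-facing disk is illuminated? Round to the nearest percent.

The Moon has covered 10/29.530 of its cycle, so θ ≈ 360° × 10/29.530 = 121.9°.
cos 121.9° = (-0.529), so f = (1 − (-0.529))/2 = 0.764, so 76%.

76%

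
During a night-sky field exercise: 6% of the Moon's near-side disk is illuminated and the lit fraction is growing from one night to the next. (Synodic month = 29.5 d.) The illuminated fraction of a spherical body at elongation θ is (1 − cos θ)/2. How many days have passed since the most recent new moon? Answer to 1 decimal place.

cos θ = 1 − 2f = 0.880, giving a principal value of 28.4°.
Waxing ⇒ before full, so θ = 28.4°.
Age = 29.5 × 28.4°/360° ≈ 2.32 days.

2.3 days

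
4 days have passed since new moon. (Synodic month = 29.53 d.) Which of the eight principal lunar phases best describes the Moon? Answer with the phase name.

At 4/29.53 of the cycle, θ ≈ 49° — the waxing crescent range.

waxing crescent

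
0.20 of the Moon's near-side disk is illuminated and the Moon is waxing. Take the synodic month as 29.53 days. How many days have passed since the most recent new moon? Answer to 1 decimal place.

Invert f = (1 − cos θ)/2 to get cos θ = 1 − 2(0.20) = 0.600, hence θ₀ = arccos 0.600 = 53.1°.
The Moon is waxing (0°–180°), so θ = 53.1° directly.
At 360°/29.53 d per day, 53.1° corresponds to 4.36 days.

4.4 days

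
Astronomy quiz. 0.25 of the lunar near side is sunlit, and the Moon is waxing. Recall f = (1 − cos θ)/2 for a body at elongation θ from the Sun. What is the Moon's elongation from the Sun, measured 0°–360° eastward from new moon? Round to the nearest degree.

From f = (1 − cos θ)/2: cos θ = 1 − 2×0.25 = 0.500; arccos → 60.0°.
Waxing ⇒ before full, so θ = 60.0°.

60°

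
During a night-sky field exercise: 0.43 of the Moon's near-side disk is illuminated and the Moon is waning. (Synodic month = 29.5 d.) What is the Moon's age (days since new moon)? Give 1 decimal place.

22.8 days

From f = (1 − cos θ)/2: cos θ = 1 − 2×0.43 = 0.140; arccos → 82.0°.
Since the Moon is past full (waning), take the reflex angle: θ = 360° − 82.0° = 278.0°.
At 360°/29.5 d per day, 278.0° corresponds to 22.78 days.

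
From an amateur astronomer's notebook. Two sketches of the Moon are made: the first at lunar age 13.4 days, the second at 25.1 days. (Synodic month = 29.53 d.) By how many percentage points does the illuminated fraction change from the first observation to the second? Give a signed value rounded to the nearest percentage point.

First observation: θ = 360°·13.4/29.53 = 163.4°, so f = 0.979.
Second observation: θ = 306.0°, f = 0.206.
Δf = 0.206 − 0.979 = -0.773, i.e. -77 pp.

-77 percentage points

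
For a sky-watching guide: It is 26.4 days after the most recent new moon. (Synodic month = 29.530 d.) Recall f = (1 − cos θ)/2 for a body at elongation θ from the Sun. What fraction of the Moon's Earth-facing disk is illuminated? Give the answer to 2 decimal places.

0.11

The Moon has covered 26.4/29.530 of its cycle, so θ ≈ 360° × 26.4/29.530 = 321.8°.
Illuminated fraction = (1 − cos 321.8°)/2 = (1 − 0.786)/2 ≈ 0.107.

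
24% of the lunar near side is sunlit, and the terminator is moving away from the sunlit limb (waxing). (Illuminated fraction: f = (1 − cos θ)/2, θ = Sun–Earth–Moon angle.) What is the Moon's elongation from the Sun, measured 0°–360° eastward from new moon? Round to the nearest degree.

59°

Invert f = (1 − cos θ)/2 to get cos θ = 1 − 2(0.24) = 0.520, hence θ₀ = arccos 0.520 = 58.7°.
The Moon is waxing (0°–180°), so θ = 58.7° directly.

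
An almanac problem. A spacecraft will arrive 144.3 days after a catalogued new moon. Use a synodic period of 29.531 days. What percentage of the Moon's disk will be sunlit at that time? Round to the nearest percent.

12%

144.3 d spans 4 complete synodic months (4 × 29.531 = 118.12 d) plus 26.18 d.
Phase angle: θ = 360°·(26.18 d)/(29.531 d) = 319.1°.
Illuminated fraction = (1 − cos 319.1°)/2 = (1 − 0.756)/2 ≈ 0.122, so 12%.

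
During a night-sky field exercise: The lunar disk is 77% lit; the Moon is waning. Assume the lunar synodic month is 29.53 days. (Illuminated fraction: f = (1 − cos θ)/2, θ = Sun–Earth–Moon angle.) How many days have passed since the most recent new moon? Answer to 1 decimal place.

19.5 days

Invert f = (1 − cos θ)/2 to get cos θ = 1 − 2(0.77) = -0.540, hence θ₀ = arccos -0.540 = 122.7°.
A waning Moon lies in 180°–360°, so θ = 360° − 122.7° = 237.3°.
That fraction of the synodic month is 237.3/360 × 29.53 d ≈ 19.47 d.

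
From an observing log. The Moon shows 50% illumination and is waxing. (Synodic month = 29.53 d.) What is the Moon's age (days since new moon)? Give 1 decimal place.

7.4 days

cos θ = 1 − 2f = 0.000, giving a principal value of 90.0°.
Waxing ⇒ before full, so θ = 90.0°.
That fraction of the synodic month is 90.0/360 × 29.53 d ≈ 7.38 d.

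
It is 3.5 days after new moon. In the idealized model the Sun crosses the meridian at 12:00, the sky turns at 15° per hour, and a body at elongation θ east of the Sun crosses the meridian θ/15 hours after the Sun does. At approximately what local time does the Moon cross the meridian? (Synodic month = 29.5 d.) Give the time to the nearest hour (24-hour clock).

Elongation θ = 360° × 3.5/29.5 ≈ 42.7°.
At 15° of sky rotation per hour, 42.7° corresponds to a 2.85 h lag.
12:00 + 2.85 h ≈ 14:51 → 15:00 to the nearest hour.

15:00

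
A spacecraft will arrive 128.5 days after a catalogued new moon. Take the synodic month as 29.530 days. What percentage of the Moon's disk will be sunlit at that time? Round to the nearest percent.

80%

Reduce mod P: 128.5 − 4×29.530 = 10.38 d into the current lunation.
Phase angle: θ = 360°·(10.38 d)/(29.530 d) = 126.5°.
cos 126.5° = (-0.595), so f = (1 − (-0.595))/2 = 0.798, so 80%.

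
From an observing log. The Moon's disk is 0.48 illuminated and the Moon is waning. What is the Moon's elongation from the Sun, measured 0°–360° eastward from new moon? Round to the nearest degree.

272°

Invert f = (1 − cos θ)/2 to get cos θ = 1 − 2(0.48) = 0.040, hence θ₀ = arccos 0.040 = 87.7°.
Waning ⇒ past full, so θ = 360° − 87.7° = 272.3°.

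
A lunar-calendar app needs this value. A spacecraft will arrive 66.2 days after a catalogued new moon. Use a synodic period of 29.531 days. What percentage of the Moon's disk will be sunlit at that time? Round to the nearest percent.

47%

Reduce mod P: 66.2 − 2×29.531 = 7.14 d into the current lunation.
Elongation θ = 360° × 7.14/29.531 ≈ 87.0°.
Illuminated fraction = (1 − cos 87.0°)/2 = (1 − 0.052)/2 ≈ 0.474, so 47%.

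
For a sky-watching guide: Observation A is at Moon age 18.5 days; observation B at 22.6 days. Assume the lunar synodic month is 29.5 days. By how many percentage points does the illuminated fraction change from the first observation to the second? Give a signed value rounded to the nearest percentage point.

-40 pp

First observation: θ = 360°·18.5/29.5 = 225.8°, so f = 0.849.
Second observation: θ = 275.8°, f = 0.450.
Δf = 0.450 − 0.849 = -0.399, i.e. -40 pp.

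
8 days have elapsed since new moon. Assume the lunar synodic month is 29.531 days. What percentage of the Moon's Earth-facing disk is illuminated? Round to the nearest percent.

Elongation θ = 360° × 8/29.531 ≈ 97.5°.
cos 97.5° = (-0.131), so f = (1 − (-0.131))/2 = 0.565, so 57%.

57%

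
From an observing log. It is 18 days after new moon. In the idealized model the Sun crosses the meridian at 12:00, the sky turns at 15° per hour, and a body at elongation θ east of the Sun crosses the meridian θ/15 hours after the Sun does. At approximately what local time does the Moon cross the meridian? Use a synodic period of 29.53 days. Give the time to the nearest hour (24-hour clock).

Phase angle: θ = 360°·(18 d)/(29.53 d) = 219.4°.
Delay after the Sun = 219.4° / (15°/h) ≈ 14.63 h.
12:00 + 14.63 h ≈ 02:38 → 03:00 to the nearest hour.

03:00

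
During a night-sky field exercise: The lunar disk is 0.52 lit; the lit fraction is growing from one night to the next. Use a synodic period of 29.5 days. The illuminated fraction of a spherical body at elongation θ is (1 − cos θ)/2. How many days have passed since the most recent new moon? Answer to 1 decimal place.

7.6 days

Invert f = (1 − cos θ)/2 to get cos θ = 1 − 2(0.52) = -0.040, hence θ₀ = arccos -0.040 = 92.3°.
Before full moon the principal value applies: θ = 92.3°.
At 360°/29.5 d per day, 92.3° corresponds to 7.56 days.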